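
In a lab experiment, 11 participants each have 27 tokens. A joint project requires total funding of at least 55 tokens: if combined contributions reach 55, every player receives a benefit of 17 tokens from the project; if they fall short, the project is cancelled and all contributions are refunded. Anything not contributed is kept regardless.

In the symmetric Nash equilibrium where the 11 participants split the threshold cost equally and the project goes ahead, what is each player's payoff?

Equal share of the threshold: 55/11 = 5.
At this profile no one gains by cutting their contribution: any cut drops the total below 55, the project is cancelled, contributions are refunded, and the deviator ends with 27, which is less than 27 − 5 + 17 = 39. Contributing more than 5 just wastes the excess. So contributing exactly 5 is a best response.
Each player's payoff: 27 − 5 + 17 = 39.

39 tokens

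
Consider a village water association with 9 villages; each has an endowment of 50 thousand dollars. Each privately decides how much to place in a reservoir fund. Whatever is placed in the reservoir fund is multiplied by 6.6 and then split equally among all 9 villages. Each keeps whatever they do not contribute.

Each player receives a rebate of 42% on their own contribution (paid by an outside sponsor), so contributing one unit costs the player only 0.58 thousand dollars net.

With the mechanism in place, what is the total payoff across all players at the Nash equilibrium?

3159.00 thousand dollars

The effective private return per unit is now (6.6/9) / 0.58 = 1.2644 > 1, so every player's dominant strategy flips to full contribution.
So the Nash equilibrium is full contribution by all 9; the group earns 9 × (50 × 0.42 + 6.6 × 50) = 3159.00.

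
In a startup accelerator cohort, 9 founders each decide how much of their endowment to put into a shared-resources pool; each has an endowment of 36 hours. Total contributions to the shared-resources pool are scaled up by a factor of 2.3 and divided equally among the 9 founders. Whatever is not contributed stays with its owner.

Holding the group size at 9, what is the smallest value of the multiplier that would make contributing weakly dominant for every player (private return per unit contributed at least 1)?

9

A contributed unit returns (multiplier)/9 to its contributor.
This reaches 1 exactly when the multiplier is 9.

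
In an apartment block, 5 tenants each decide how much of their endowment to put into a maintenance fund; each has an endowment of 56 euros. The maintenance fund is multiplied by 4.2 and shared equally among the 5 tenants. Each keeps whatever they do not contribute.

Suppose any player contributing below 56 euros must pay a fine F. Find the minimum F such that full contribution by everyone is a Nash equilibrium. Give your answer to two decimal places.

8.96 euros

Given the others contribute fully, the best deviation is to contribute 0 (any partial contribution still incurs the fine and gives up units whose private return 0.8400 is below 1).
Deviating from 56 to 0 saves 56 euros but forfeits the deviator's share of the drop in the maintenance fund: 4.2/5 × 56 = 47.04.
So the deviation gain is 56 − 47.04 = 8.96, and the fine must be at least 8.96 euros to wipe it out.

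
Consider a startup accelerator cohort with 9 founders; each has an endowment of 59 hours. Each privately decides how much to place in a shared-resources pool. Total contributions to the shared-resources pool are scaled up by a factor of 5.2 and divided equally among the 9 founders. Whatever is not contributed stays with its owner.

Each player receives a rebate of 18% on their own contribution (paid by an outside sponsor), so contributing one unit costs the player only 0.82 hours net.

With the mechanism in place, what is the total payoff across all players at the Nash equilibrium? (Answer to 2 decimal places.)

With the mechanism, a contributed unit returns (5.2/9) / 0.82 = 0.7046 per unit of net cost — still below 1 — so contributing 0 remains dominant for every player.
Everyone keeps their endowment and the group total is 9 × 59 = 531.

531.00 hours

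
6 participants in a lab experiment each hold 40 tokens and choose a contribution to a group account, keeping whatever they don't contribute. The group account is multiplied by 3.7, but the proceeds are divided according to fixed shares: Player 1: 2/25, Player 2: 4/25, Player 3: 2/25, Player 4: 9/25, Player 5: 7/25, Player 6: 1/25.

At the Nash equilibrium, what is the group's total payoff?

Each unit j contributes comes back to j as 3.7 × (j's share), so j prefers to contribute only if that share exceeds 1/3.7 = 0.2703; otherwise keeping the unit dominates.
Player 4 and Player 5 are above the threshold, contributing 40 each; the remaining 4 contribute 0. Total contributed: 80.
The group account pays out 3.7 × 80 = 296.00 in total (split across the unequal shares, but the aggregate is all that matters for the group sum).
The 4 free-riders keep 40 each, adding 160. Group total = 160 + 296.00 = 456.00.

456.00 tokens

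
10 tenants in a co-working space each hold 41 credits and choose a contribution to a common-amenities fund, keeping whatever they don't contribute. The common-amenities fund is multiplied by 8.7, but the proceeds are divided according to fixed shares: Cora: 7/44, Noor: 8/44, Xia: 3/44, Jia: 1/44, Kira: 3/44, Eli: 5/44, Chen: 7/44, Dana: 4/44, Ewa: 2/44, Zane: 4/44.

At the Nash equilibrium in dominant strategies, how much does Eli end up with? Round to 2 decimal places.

Each unit j contributes comes back to j as 8.7 × (j's share), so j prefers to contribute only if that share exceeds 1/8.7 = 0.1149; otherwise keeping the unit dominates.
Cora, Noor and Chen clear that bar, contributing 41 each; the remaining 7 contribute 0. Total contributed: 123.
Eli keeps 41 and receives 8.7 × 123 × 5/44 = 121.60 from the common-amenities fund, for a payoff of 162.60.

162.60 credits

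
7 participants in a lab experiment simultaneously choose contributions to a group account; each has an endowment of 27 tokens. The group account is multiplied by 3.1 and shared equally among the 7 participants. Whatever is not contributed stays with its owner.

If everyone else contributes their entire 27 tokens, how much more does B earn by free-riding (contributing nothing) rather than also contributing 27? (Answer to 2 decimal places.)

Switching from a contribution of 27 to 0 lets B keep an extra 27 tokens, but lowers the group account by 27, which costs B their own share of that drop: 3.1/7 × 27 = 11.96.
Net gain = 27 − 11.96 = 15.04. The private return per contributed unit (0.4429) is below 1, so free-riding is indeed the best response regardless of what the others do.

15.04 tokens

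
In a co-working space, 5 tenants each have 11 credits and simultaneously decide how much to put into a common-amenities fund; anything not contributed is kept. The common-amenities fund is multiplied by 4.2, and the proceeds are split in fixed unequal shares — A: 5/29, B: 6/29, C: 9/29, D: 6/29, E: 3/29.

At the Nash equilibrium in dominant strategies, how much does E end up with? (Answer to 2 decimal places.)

Player j's private return per contributed unit is 4.2 × (j's share). Contributing is weakly dominant for j when that share is at least 1/4.2 = 0.2381, and contributing 0 is dominant otherwise.
C alone (share 9/29) is above the threshold, contributing 11; the remaining 4 contribute 0. Total contributed: 11.
E keeps 11 and receives 4.2 × 11 × 3/29 = 4.78 from the common-amenities fund, for a payoff of 15.78.

15.78 credits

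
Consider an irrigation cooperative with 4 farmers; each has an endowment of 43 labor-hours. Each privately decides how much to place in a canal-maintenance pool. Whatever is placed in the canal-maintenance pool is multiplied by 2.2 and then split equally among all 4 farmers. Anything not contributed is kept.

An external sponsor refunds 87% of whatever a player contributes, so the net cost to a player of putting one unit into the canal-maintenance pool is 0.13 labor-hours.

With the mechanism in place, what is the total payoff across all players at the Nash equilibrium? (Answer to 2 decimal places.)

528.04 labor-hours

Under the mechanism each unit contributed yields (2.2/4) / 0.13 = 4.2308 back to its contributor per unit of net cost, which exceeds 1, making full contribution the dominant choice for everyone.
At the Nash equilibrium everyone contributes 43. Group total payoff = 4 × (43 × 0.87 + 2.2 × 43) = 528.04.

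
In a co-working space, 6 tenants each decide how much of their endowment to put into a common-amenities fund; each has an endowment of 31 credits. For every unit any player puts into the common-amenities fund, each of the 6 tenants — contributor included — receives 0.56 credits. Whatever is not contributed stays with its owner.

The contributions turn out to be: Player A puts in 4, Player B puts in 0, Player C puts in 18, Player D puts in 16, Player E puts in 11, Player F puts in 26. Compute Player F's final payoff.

Total contributed: 4 + 0 + 18 + 16 + 11 + 26 = 75.
Each receives 0.56 × 75 = 42.00 from the common-amenities fund.
Player F keeps 31 − 26 = 5, so Player F's payoff is 5 + 42.00 = 47.00.

47.00 credits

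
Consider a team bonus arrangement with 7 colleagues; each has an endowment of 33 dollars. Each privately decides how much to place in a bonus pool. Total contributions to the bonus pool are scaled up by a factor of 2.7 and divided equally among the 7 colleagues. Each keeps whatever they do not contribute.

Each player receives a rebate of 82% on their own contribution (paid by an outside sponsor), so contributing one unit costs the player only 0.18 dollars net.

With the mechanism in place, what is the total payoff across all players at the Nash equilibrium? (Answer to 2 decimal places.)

813.12 dollars

The effective private return per unit is now (2.7/7) / 0.18 = 2.1429 > 1, so every player's dominant strategy flips to full contribution.
So the Nash equilibrium is full contribution by all 7; the group earns 7 × (33 × 0.82 + 2.7 × 33) = 813.12.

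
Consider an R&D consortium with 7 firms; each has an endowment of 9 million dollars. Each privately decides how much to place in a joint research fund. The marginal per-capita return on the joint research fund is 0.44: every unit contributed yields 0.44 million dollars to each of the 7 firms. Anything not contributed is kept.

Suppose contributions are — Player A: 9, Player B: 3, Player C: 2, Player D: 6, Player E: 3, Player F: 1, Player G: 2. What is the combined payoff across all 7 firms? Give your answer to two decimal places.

117.08 million dollars

Total contributed: 9 + 3 + 2 + 6 + 3 + 1 + 2 = 26; total kept: 7 × 9 − 26 = 37.
The joint research fund pays out 0.44 × 7 × 26 = 80.08 in aggregate.
Group total = 37 + 80.08 = 117.08.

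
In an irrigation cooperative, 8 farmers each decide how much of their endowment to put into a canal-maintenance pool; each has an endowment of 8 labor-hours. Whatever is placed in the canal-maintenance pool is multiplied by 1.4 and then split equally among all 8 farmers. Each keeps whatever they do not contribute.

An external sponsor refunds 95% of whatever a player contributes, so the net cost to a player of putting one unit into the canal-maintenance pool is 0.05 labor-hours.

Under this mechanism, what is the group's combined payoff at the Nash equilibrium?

The effective private return per unit is now (1.4/8) / 0.05 = 3.5000 > 1, so every player's dominant strategy flips to full contribution.
So the Nash equilibrium is full contribution by all 8; the group earns 8 × (8 × 0.95 + 1.4 × 8) = 150.40.

150.40 labor-hours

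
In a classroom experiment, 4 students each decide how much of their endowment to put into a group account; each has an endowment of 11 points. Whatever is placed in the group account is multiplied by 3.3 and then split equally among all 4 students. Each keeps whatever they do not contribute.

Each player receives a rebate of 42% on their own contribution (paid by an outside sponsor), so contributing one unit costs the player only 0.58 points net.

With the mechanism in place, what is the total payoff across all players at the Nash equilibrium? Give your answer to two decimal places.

Under the mechanism each unit contributed yields (3.3/4) / 0.58 = 1.4224 back to its contributor per unit of net cost, which exceeds 1, making full contribution the dominant choice for everyone.
At the Nash equilibrium everyone contributes 11. Group total payoff = 4 × (11 × 0.42 + 3.3 × 11) = 163.68.

163.68 points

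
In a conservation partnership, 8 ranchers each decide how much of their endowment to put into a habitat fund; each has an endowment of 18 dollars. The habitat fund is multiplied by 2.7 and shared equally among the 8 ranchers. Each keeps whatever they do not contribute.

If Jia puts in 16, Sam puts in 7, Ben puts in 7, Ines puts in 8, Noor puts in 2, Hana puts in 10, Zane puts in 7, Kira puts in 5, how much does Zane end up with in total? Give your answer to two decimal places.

31.93 dollars

Total contributed: 16 + 7 + 7 + 8 + 2 + 10 + 7 + 5 = 62.
Each receives 2.7 × 62 / 8 = 20.93 from the habitat fund.
Zane keeps 18 − 7 = 11, so Zane's payoff is 11 + 20.93 = 31.93.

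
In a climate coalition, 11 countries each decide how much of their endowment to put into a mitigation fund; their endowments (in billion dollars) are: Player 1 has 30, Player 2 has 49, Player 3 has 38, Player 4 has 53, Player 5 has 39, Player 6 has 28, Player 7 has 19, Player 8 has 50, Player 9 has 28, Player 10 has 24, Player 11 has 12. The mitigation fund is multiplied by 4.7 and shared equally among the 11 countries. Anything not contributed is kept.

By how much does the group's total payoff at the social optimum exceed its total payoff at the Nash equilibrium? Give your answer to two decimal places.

The private return per contributed unit is 4.7/11 = 0.4273 < 1 for every player regardless of endowment, so the Nash equilibrium is zero contribution and the group total is Σ E_j = 30 + 49 + 38 + 53 + 39 + 28 + 19 + 50 + 28 + 24 + 12 = 370.
Each contributed unit returns 4.700 to the group, so the social optimum is full contribution by everyone: group total = 4.700 × 370 = 1739.00.
Efficiency loss = (4.700 − 1) × 370 = 1369.00.

1369.00 billion dollars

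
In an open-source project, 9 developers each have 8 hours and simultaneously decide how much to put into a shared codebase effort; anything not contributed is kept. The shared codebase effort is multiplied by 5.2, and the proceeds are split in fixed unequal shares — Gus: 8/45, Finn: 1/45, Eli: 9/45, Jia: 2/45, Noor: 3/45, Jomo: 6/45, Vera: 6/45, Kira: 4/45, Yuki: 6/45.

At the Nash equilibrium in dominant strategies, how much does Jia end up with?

Player j's private return per contributed unit is 5.2 × (j's share). Contributing is weakly dominant for j when that share is at least 1/5.2 = 0.1923, and contributing 0 is dominant otherwise.
Only Eli (9/45) clears that bar, contributing 8; the remaining 8 contribute 0. Total contributed: 8.
Jia keeps 8 and receives 5.2 × 8 × 2/45 = 1.85 from the shared codebase effort, for a payoff of 9.85.

9.85 hours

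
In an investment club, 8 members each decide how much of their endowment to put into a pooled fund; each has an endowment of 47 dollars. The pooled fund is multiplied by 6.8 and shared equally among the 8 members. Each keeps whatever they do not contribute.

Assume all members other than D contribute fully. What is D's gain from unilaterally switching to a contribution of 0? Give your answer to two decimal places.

Switching from a contribution of 47 to 0 lets D keep an extra 47 dollars, but lowers the pooled fund by 47, which costs D their own share of that drop: 6.8/8 × 47 = 39.95.
Net gain = 47 − 39.95 = 7.05. The private return per contributed unit (0.8500) is below 1, so free-riding is indeed the best response regardless of what the others do.

7.05 dollars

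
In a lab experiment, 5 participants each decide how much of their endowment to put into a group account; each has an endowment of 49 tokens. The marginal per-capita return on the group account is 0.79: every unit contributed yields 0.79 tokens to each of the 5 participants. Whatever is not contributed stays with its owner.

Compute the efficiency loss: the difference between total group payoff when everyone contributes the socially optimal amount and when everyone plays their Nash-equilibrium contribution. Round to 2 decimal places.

The private return per contributed unit is 0.79 < 1, so contributing 0 is dominant for every player. At the Nash equilibrium everyone keeps their 49, and the group total is 5 × 49 = 245.
Each contributed unit returns 3.950 to the group as a whole (0.79 to each of 5 players), which exceeds 1, so the social optimum is full contribution: group total = 3.950 × 245 = 967.75.
Efficiency loss = 967.75 − 245 = 722.75.

722.75 tokens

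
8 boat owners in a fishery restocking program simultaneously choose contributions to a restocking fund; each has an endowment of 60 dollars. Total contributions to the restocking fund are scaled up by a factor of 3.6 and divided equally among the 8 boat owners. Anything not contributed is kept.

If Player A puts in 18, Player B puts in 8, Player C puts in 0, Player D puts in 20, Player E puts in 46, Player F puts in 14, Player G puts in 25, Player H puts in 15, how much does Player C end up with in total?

Total contributed: 18 + 8 + 0 + 20 + 46 + 14 + 25 + 15 = 146.
Each receives 3.6 × 146 / 8 = 65.70 from the restocking fund.
Player C keeps 60 − 0 = 60, so Player C's payoff is 60 + 65.70 = 125.70.

125.70 dollars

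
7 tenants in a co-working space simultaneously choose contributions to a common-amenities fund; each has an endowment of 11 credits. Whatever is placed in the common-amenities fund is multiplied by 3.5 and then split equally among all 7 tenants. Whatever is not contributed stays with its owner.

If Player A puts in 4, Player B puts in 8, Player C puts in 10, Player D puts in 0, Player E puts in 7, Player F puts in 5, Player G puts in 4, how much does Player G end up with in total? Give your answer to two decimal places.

26.00 credits

Total contributed: 4 + 8 + 10 + 0 + 7 + 5 + 4 = 38.
Each receives 3.5 × 38 / 7 = 19.00 from the common-amenities fund.
Player G keeps 11 − 4 = 7, so Player G's payoff is 7 + 19.00 = 26.00.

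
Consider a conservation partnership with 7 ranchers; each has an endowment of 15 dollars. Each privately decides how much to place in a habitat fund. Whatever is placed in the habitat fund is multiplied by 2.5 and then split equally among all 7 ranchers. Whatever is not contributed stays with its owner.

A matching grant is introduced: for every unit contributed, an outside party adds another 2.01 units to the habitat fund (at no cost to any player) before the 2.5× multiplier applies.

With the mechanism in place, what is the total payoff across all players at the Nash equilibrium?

Under the mechanism each unit contributed yields 2.5 × 3.01 / 7 = 1.0750 back to its contributor per unit of net cost, which exceeds 1, making full contribution the dominant choice for everyone.
So the Nash equilibrium is full contribution by all 7; the group earns 2.5 × 3.01 × 105 = 790.13.

790.13 dollars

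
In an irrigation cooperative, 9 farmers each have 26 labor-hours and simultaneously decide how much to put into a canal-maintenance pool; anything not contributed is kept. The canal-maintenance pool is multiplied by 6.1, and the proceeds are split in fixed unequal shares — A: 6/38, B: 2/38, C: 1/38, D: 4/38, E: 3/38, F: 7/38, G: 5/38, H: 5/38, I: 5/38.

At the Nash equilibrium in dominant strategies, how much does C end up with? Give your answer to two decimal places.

A player with share s gets back 6.1·s per unit contributed, so full contribution is dominant for anyone with s > 1/6.1 = 0.1639 and zero contribution is dominant for anyone below.
Only F (7/38) clears that bar, contributing 26; the remaining 8 contribute 0. Total contributed: 26.
C keeps 26 and receives 6.1 × 26 × 1/38 = 4.17 from the canal-maintenance pool, for a payoff of 30.17.

30.17 labor-hours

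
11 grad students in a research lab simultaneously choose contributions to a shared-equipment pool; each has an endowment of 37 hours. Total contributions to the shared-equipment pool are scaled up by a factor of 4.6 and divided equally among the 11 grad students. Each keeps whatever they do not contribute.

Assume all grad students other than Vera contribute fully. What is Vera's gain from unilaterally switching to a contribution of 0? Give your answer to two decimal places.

21.53 hours

Switching from a contribution of 37 to 0 lets Vera keep an extra 37 hours, but lowers the shared-equipment pool by 37, which costs Vera their own share of that drop: 4.6/11 × 37 = 15.47.
Net gain = 37 − 15.47 = 21.53. The private return per contributed unit (0.4182) is below 1, so free-riding is indeed the best response regardless of what the others do.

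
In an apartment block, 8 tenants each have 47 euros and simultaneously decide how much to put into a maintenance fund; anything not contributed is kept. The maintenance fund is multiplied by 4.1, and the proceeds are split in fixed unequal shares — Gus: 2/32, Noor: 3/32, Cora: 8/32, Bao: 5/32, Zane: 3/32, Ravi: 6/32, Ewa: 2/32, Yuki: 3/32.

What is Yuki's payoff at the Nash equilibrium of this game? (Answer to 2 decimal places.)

65.07 euros

For player j, contributing a unit is worthwhile iff 4.1 × (j's share) ≥ 1, i.e. iff j's share is at least 0.2439.
Only Cora (8/32) clears that bar, contributing 47; the remaining 7 contribute 0. Total contributed: 47.
Yuki keeps 47 and receives 4.1 × 47 × 3/32 = 18.07 from the maintenance fund, for a payoff of 65.07.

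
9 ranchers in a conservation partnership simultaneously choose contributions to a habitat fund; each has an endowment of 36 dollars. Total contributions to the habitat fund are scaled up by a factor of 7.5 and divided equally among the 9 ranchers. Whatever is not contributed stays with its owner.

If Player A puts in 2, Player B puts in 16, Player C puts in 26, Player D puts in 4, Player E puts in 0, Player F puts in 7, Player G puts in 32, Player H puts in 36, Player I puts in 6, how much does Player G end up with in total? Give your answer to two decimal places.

Total contributed: 2 + 16 + 26 + 4 + 0 + 7 + 32 + 36 + 6 = 129.
Each receives 7.5 × 129 / 9 = 107.50 from the habitat fund.
Player G keeps 36 − 32 = 4, so Player G's payoff is 4 + 107.50 = 111.50.

111.50 dollars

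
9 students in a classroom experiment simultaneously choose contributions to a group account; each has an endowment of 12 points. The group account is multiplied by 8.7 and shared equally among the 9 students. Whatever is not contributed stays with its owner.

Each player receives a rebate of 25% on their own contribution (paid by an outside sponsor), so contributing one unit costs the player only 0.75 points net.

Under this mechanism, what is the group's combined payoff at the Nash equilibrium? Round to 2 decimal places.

966.60 points

Under the mechanism each unit contributed yields (8.7/9) / 0.75 = 1.2889 back to its contributor per unit of net cost, which exceeds 1, making full contribution the dominant choice for everyone.
At the Nash equilibrium everyone contributes 12. Group total payoff = 9 × (12 × 0.25 + 8.7 × 12) = 966.60.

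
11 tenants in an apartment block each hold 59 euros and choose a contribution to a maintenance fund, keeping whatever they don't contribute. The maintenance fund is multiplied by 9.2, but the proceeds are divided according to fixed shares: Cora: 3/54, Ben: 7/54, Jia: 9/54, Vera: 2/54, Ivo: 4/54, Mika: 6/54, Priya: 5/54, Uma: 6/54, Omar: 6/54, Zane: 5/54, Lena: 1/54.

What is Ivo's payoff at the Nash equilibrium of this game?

260.04 euros

A player with share s gets back 9.2·s per unit contributed, so full contribution is dominant for anyone with s > 1/9.2 = 0.1087 and zero contribution is dominant for anyone below.
Ben, Jia, Mika, Uma and Omar clear that bar, contributing 59 each; the remaining 6 contribute 0. Total contributed: 295.
Ivo keeps 59 and receives 9.2 × 295 × 4/54 = 201.04 from the maintenance fund, for a payoff of 260.04.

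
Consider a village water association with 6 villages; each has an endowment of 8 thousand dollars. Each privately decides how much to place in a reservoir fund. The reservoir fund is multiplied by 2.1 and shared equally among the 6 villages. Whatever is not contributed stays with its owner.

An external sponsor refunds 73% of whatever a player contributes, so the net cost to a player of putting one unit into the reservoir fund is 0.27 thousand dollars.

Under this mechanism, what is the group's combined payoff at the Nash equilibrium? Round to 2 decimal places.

With the mechanism, a contributed unit returns (2.1/6) / 0.27 = 1.2963 per unit of net cost to the contributor — now above 1 — so contributing fully is weakly dominant for every player.
At the Nash equilibrium everyone contributes 8. Group total payoff = 6 × (8 × 0.73 + 2.1 × 8) = 135.84.

135.84 thousand dollars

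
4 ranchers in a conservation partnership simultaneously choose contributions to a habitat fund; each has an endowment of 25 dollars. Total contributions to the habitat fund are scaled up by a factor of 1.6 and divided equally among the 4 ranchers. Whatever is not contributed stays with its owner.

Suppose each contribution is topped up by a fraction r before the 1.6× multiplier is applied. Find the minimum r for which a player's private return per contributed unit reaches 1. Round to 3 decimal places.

With matching at rate r, one contributed unit becomes (1 + r) in the habitat fund and returns 1.6 × (1 + r) / 4 to the contributor.
Setting this equal to 1: 1 + r = 4/1.6 = 2.5000.
So the minimum matching rate is r = 2.5000 − 1 = 1.500.

1.500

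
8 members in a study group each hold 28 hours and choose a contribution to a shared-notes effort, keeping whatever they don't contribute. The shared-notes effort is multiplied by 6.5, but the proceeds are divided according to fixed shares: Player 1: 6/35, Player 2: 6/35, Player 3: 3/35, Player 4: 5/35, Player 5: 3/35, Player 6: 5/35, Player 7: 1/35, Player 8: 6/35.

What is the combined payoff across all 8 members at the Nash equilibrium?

686.00 hours

Each unit j contributes comes back to j as 6.5 × (j's share), so j prefers to contribute only if that share exceeds 1/6.5 = 0.1538; otherwise keeping the unit dominates.
Player 1, Player 2 and Player 8 clear that bar, contributing 28 each; the remaining 5 contribute 0. Total contributed: 84.
The shared-notes effort pays out 6.5 × 84 = 546.00 in total (split across the unequal shares, but the aggregate is all that matters for the group sum).
The 5 free-riders keep 28 each, adding 140. Group total = 140 + 546.00 = 686.00.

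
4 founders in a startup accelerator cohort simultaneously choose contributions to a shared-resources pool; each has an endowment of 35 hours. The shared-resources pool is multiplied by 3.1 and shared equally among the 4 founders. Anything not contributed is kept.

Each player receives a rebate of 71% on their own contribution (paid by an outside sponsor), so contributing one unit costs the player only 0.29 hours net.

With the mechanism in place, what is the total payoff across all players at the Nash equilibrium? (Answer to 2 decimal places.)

533.40 hours

The effective private return per unit is now (3.1/4) / 0.29 = 2.6724 > 1, so every player's dominant strategy flips to full contribution.
At the Nash equilibrium everyone contributes 35. Group total payoff = 4 × (35 × 0.71 + 3.1 × 35) = 533.40.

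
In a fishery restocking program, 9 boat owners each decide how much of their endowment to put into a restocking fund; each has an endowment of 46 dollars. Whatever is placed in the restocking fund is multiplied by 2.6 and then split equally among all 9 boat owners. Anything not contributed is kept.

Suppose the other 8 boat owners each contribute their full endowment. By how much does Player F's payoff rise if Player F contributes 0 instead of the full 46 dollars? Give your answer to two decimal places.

Switching from a contribution of 46 to 0 lets Player F keep an extra 46 dollars, but lowers the restocking fund by 46, which costs Player F their own share of that drop: 2.6/9 × 46 = 13.29.
Net gain = 46 − 13.29 = 32.71. The private return per contributed unit (0.2889) is below 1, so free-riding is indeed the best response regardless of what the others do.

32.71 dollars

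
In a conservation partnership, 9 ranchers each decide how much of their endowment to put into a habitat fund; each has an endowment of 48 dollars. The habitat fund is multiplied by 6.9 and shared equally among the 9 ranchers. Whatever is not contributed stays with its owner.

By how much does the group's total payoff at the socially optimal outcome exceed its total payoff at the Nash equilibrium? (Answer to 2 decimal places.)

2548.80 dollars

Each contributed unit returns 6.9/9 = 0.7667 to its contributor — below 1 — so contributing 0 is dominant for every player. At the Nash equilibrium everyone keeps their 48, and the group total is 9 × 48 = 432.
Each contributed unit returns 6.900 to the group as a whole (0.7667 to each of 9 players), which exceeds 1, so the social optimum is full contribution: group total = 6.900 × 432 = 2980.80.
Efficiency loss = 2980.80 − 432 = 2548.80.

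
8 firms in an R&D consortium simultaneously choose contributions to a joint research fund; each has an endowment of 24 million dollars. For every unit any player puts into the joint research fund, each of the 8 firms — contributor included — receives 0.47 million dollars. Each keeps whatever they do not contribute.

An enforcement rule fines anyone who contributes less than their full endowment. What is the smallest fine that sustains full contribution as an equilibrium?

Given the others contribute fully, the best deviation is to contribute 0 (any partial contribution still incurs the fine and gives up units whose private return 0.47 is below 1).
Deviating from 24 to 0 saves 24 million dollars but forfeits the deviator's share of the drop in the joint research fund: 0.47 × 24 = 11.28.
So the deviation gain is 24 − 11.28 = 12.72, and the fine must be at least 12.72 million dollars to wipe it out.

12.72 million dollars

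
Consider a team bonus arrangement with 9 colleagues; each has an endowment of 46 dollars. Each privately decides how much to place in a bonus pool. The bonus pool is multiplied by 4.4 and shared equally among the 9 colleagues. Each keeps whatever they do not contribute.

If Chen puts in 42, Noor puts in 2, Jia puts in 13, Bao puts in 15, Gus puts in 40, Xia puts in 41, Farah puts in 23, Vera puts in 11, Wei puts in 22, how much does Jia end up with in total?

Total contributed: 42 + 2 + 13 + 15 + 40 + 41 + 23 + 11 + 22 = 209.
Each receives 4.4 × 209 / 9 = 102.18 from the bonus pool.
Jia keeps 46 − 13 = 33, so Jia's payoff is 33 + 102.18 = 135.18.

135.18 dollars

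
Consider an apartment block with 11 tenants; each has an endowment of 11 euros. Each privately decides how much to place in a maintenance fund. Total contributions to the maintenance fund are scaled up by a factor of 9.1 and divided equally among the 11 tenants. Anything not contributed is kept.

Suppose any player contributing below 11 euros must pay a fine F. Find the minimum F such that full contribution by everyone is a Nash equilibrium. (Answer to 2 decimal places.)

1.90 euros

Given the others contribute fully, the best deviation is to contribute 0 (any partial contribution still incurs the fine and gives up units whose private return 0.8273 is below 1).
Deviating from 11 to 0 saves 11 euros but forfeits the deviator's share of the drop in the maintenance fund: 9.1/11 × 11 = 9.10.
So the deviation gain is 11 − 9.10 = 1.90, and the fine must be at least 1.90 euros to wipe it out.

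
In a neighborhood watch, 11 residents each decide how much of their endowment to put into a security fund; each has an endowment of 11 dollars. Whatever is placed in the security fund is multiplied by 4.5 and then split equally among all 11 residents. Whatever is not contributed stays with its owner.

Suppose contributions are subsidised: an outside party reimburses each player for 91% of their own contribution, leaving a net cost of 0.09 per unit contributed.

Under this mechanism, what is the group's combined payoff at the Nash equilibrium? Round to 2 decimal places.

654.61 dollars

Under the mechanism each unit contributed yields (4.5/11) / 0.09 = 4.5455 back to its contributor per unit of net cost, which exceeds 1, making full contribution the dominant choice for everyone.
So the Nash equilibrium is full contribution by all 11; the group earns 11 × (11 × 0.91 + 4.5 × 11) = 654.61.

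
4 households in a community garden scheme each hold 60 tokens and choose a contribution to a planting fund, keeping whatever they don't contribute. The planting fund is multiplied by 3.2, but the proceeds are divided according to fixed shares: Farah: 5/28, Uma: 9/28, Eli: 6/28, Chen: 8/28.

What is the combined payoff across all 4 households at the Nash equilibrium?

Player j's private return per contributed unit is 3.2 × (j's share). Contributing is weakly dominant for j when that share is at least 1/3.2 = 0.3125, and contributing 0 is dominant otherwise.
Uma alone (share 9/28) is above the threshold, contributing 60; the remaining 3 contribute 0. Total contributed: 60.
The planting fund pays out 3.2 × 60 = 192.00 in total (split across the unequal shares, but the aggregate is all that matters for the group sum).
The 3 free-riders keep 60 each, adding 180. Group total = 180 + 192.00 = 372.00.

372.00 tokens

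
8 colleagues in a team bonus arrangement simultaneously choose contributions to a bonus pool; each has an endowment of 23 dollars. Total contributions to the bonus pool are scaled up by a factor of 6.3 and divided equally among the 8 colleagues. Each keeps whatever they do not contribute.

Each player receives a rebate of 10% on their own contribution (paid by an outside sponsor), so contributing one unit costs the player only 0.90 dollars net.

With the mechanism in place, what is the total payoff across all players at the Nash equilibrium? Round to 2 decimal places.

184.00 dollars

Even with the mechanism, each unit contributed returns only (6.3/8) / 0.90 = 0.8750 per unit of net cost, so contributing nothing is still dominant.
Everyone keeps their endowment and the group total is 8 × 23 = 184.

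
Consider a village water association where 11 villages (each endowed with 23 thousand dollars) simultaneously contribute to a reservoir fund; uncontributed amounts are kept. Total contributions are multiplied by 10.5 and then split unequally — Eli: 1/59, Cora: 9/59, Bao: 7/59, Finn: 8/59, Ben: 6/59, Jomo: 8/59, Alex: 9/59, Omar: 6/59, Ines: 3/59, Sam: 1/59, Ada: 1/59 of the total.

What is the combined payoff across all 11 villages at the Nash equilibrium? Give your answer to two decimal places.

A player with share s gets back 10.5·s per unit contributed, so full contribution is dominant for anyone with s > 1/10.5 = 0.0952 and zero contribution is dominant for anyone below.
The shares above 0.0952 belong to Cora, Bao, Finn, Ben, Jomo, Alex and Omar, contributing 23 each; the remaining 4 contribute 0. Total contributed: 161.
The reservoir fund pays out 10.5 × 161 = 1690.50 in total (split across the unequal shares, but the aggregate is all that matters for the group sum).
The 4 free-riders keep 23 each, adding 92. Group total = 92 + 1690.50 = 1782.50.

1782.50 thousand dollars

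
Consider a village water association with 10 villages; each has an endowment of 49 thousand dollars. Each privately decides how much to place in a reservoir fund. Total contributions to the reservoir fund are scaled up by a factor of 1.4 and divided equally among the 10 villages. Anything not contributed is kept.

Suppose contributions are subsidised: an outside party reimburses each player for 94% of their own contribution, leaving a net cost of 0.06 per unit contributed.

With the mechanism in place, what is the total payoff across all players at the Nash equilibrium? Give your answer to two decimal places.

Under the mechanism each unit contributed yields (1.4/10) / 0.06 = 2.3333 back to its contributor per unit of net cost, which exceeds 1, making full contribution the dominant choice for everyone.
So the Nash equilibrium is full contribution by all 10; the group earns 10 × (49 × 0.94 + 1.4 × 49) = 1146.60.

1146.60 thousand dollars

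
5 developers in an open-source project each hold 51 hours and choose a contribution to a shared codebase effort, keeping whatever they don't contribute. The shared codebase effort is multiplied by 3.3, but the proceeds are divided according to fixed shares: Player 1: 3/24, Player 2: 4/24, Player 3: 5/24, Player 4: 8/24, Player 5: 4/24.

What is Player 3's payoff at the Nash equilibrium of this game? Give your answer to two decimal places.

For player j, contributing a unit is worthwhile iff 3.3 × (j's share) ≥ 1, i.e. iff j's share is at least 0.3030.
Player 4 alone (share 8/24) is above the threshold, contributing 51; the remaining 4 contribute 0. Total contributed: 51.
Player 3 keeps 51 and receives 3.3 × 51 × 5/24 = 35.06 from the shared codebase effort, for a payoff of 86.06.

86.06 hours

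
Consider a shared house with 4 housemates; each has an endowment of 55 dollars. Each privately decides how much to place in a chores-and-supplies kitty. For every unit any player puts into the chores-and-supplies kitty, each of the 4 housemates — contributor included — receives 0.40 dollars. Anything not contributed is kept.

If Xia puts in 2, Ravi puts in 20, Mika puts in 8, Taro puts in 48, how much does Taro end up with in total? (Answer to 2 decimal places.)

38.20 dollars

Total contributed: 2 + 20 + 8 + 48 = 78.
Each receives 0.40 × 78 = 31.20 from the chores-and-supplies kitty.
Taro keeps 55 − 48 = 7, so Taro's payoff is 7 + 31.20 = 38.20.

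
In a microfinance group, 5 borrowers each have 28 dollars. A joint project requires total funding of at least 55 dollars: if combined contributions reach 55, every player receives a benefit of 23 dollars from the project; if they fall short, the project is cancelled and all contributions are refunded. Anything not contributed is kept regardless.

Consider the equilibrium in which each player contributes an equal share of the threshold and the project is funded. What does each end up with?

Equal share of the threshold: 55/5 = 11.
At this profile no one gains by cutting their contribution: any cut drops the total below 55, the project is cancelled, contributions are refunded, and the deviator ends with 28, which is less than 28 − 11 + 23 = 40. Contributing more than 11 just wastes the excess. So contributing exactly 11 is a best response.
Each player's payoff: 28 − 11 + 23 = 40.

40 dollars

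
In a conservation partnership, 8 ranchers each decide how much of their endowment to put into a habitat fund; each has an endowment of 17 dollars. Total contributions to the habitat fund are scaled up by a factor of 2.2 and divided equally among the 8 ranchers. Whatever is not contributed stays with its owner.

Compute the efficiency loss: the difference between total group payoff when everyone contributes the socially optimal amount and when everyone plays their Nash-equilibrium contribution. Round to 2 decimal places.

Each contributed unit returns 2.2/8 = 0.2750 to its contributor — below 1 — so contributing 0 is dominant for every player. At the Nash equilibrium everyone keeps their 17, and the group total is 8 × 17 = 136.
Each contributed unit returns 2.200 to the group as a whole (0.2750 to each of 8 players), which exceeds 1, so the social optimum is full contribution: group total = 2.200 × 136 = 299.20.
Efficiency loss = 299.20 − 136 = 163.20.

163.20 dollars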